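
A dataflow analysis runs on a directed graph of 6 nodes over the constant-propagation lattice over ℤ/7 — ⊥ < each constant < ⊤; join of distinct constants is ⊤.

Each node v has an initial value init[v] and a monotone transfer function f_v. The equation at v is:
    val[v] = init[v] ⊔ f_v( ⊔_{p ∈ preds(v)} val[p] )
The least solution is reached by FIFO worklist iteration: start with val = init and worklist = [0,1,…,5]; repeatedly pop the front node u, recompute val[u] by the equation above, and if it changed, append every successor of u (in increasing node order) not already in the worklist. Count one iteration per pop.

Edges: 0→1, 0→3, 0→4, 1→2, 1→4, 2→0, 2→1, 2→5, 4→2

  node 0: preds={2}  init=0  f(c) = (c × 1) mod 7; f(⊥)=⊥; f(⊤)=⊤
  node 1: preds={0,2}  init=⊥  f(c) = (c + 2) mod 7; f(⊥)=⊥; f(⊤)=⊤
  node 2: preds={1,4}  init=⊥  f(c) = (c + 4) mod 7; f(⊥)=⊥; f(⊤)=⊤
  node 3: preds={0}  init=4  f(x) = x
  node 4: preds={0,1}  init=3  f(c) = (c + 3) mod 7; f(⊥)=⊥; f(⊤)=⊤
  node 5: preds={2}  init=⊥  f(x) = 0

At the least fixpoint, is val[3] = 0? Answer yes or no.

Iteration log — 11 steps:
  step 1. node 0  ⊔preds=⊥  new=0  stable
  step 2. node 1  ⊔preds=0  new=2  old=⊥  +wl: 
  step 3. node 2  ⊔preds=⊤  new=⊤  old=⊥  +wl: 0,1
  step 4. node 3  ⊔preds=0  new=⊤  old=4  +wl: 
  step 5. node 4  ⊔preds=⊤  new=⊤  old=3  +wl: 2
  step 6. node 5  ⊔preds=⊤  new=0  old=⊥  +wl: 
  step 7. node 0  ⊔preds=⊤  new=⊤  old=0  +wl: 3,4
  step 8. node 1  ⊔preds=⊤  new=⊤  old=2  +wl: 
  step 9. node 2  ⊔preds=⊤  new=⊤  stable
  step 10. node 3  ⊔preds=⊤  new=⊤  stable
  step 11. node 4  ⊔preds=⊤  new=⊤  stable

Least fixpoint reached:
  node 0: ⊤
  node 1: ⊤
  node 2: ⊤
  node 3: ⊤
  node 4: ⊤
  node 5: 0

no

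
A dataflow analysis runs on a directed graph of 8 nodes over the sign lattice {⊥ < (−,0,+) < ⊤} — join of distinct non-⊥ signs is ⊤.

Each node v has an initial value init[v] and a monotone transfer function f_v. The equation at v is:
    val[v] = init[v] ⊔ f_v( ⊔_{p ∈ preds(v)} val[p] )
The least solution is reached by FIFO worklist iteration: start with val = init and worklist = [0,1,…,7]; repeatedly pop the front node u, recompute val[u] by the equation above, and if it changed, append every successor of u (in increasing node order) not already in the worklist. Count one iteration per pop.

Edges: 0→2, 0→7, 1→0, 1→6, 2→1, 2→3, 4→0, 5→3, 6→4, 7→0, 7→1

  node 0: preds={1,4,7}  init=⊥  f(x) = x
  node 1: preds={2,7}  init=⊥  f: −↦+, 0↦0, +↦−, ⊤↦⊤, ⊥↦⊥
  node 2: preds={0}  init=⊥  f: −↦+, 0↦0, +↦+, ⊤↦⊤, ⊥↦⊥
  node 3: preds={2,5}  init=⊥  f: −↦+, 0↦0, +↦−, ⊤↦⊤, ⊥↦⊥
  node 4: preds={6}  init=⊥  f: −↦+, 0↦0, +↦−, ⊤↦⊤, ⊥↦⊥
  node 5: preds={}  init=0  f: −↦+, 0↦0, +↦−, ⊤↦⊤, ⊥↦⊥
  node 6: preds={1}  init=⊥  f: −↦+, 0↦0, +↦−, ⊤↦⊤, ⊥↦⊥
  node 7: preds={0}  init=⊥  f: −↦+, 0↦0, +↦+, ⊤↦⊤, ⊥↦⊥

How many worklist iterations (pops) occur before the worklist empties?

Trace (8 dequeues):
  [1] u=0 | in ⊥ | out ⊥ | ==
  [2] u=1 | in ⊥ | out ⊥ | ==
  [3] u=2 | in ⊥ | out ⊥ | ==
  [4] u=3 | in 0 | out 0 | prev ⊥ | push {}
  [5] u=4 | in ⊥ | out ⊥ | ==
  [6] u=5 | in ⊥ | out 0 | ==
  [7] u=6 | in ⊥ | out ⊥ | ==
  [8] u=7 | in ⊥ | out ⊥ | ==

Converged values:
  [0] ⊥
  [1] ⊥
  [2] ⊥
  [3] 0
  [4] ⊥
  [5] 0
  [6] ⊥
  [7] ⊥

8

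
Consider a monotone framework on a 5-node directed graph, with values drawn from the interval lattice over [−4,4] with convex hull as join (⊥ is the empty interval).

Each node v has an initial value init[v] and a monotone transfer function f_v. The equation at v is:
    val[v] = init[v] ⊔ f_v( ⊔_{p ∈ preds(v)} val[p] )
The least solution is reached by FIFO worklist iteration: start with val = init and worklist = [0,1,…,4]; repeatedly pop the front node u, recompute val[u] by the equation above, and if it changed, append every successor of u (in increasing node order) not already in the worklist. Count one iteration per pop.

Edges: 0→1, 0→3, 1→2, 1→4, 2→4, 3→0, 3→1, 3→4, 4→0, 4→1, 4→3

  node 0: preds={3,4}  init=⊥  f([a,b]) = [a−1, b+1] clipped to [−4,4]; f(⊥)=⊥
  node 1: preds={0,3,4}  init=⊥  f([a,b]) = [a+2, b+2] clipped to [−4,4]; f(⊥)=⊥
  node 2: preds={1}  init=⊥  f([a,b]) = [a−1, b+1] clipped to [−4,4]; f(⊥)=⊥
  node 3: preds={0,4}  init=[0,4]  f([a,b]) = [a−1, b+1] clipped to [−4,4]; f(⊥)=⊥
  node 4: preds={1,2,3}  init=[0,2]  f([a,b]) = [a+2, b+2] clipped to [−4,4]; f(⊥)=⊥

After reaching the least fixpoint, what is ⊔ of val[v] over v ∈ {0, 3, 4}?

[-4,4]

Iteration log — 15 steps:
  step 1. node 0  ⊔preds=[0,4]  new=[-1,4]  old=⊥  +wl: 
  step 2. node 1  ⊔preds=[-1,4]  new=[1,4]  old=⊥  +wl: 
  step 3. node 2  ⊔preds=[1,4]  new=[0,4]  old=⊥  +wl: 
  step 4. node 3  ⊔preds=[-1,4]  new=[-2,4]  old=[0,4]  +wl: 0,1
  step 5. node 4  ⊔preds=[-2,4]  new=[0,4]  old=[0,2]  +wl: 3
  step 6. node 0  ⊔preds=[-2,4]  new=[-3,4]  old=[-1,4]  +wl: 
  step 7. node 1  ⊔preds=[-3,4]  new=[-1,4]  old=[1,4]  +wl: 2,4
  step 8. node 3  ⊔preds=[-3,4]  new=[-4,4]  old=[-2,4]  +wl: 0,1
  step 9. node 2  ⊔preds=[-1,4]  new=[-2,4]  old=[0,4]  +wl: 
  step 10. node 4  ⊔preds=[-4,4]  new=[-2,4]  old=[0,4]  +wl: 3
  step 11. node 0  ⊔preds=[-4,4]  new=[-4,4]  old=[-3,4]  +wl: 
  step 12. node 1  ⊔preds=[-4,4]  new=[-2,4]  old=[-1,4]  +wl: 2,4
  step 13. node 3  ⊔preds=[-4,4]  new=[-4,4]  stable
  step 14. node 2  ⊔preds=[-2,4]  new=[-3,4]  old=[-2,4]  +wl: 
  step 15. node 4  ⊔preds=[-4,4]  new=[-2,4]  stable

Least fixpoint reached:
  node 0: [-4,4]
  node 1: [-2,4]
  node 2: [-3,4]
  node 3: [-4,4]
  node 4: [-2,4]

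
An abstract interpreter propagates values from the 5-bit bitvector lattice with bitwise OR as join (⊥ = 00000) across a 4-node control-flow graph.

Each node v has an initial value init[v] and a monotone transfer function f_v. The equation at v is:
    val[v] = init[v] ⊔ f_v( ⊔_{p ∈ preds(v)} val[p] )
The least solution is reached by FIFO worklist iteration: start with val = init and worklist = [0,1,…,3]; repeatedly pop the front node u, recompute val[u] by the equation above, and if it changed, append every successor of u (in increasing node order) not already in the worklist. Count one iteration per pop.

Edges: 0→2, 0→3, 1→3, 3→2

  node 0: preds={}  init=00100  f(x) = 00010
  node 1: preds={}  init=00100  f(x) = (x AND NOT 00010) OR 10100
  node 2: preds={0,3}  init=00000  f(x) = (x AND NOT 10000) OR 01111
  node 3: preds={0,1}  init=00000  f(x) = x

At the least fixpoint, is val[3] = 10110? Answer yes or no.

yes

Worklist (5 pops):
  #1 pop 0: in=00000 → 00110 (was 00100); enqueue []
  #2 pop 1: in=00000 → 10100 (was 00100); enqueue []
  #3 pop 2: in=00110 → 01111 (was 00000); enqueue []
  #4 pop 3: in=10110 → 10110 (was 00000); enqueue [2]
  #5 pop 2: in=10110 → 01111 (no change)

Fixpoint:
  val[0] = 00110
  val[1] = 10100
  val[2] = 01111
  val[3] = 10110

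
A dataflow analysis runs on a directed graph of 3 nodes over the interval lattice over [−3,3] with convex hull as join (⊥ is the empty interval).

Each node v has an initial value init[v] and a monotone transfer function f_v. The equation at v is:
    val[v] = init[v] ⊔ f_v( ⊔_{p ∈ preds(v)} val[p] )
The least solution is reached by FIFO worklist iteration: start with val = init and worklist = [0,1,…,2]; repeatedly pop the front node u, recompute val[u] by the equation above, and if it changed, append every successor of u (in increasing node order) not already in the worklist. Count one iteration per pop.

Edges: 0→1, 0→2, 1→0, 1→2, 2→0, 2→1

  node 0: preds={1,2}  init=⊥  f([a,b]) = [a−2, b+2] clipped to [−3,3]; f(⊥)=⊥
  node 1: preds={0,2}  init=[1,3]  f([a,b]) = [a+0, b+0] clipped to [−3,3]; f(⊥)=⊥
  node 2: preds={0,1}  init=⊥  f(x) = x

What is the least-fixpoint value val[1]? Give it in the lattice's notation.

[-3,3]

Trace (8 dequeues):
  [1] u=0 | in [1,3] | out [-1,3] | prev ⊥ | push {}
  [2] u=1 | in [-1,3] | out [-1,3] | prev [1,3] | push {0}
  [3] u=2 | in [-1,3] | out [-1,3] | prev ⊥ | push {1}
  [4] u=0 | in [-1,3] | out [-3,3] | prev [-1,3] | push {2}
  [5] u=1 | in [-3,3] | out [-3,3] | prev [-1,3] | push {0}
  [6] u=2 | in [-3,3] | out [-3,3] | prev [-1,3] | push {1}
  [7] u=0 | in [-3,3] | out [-3,3] | ==
  [8] u=1 | in [-3,3] | out [-3,3] | ==

Converged values:
  [0] [-3,3]
  [1] [-3,3]
  [2] [-3,3]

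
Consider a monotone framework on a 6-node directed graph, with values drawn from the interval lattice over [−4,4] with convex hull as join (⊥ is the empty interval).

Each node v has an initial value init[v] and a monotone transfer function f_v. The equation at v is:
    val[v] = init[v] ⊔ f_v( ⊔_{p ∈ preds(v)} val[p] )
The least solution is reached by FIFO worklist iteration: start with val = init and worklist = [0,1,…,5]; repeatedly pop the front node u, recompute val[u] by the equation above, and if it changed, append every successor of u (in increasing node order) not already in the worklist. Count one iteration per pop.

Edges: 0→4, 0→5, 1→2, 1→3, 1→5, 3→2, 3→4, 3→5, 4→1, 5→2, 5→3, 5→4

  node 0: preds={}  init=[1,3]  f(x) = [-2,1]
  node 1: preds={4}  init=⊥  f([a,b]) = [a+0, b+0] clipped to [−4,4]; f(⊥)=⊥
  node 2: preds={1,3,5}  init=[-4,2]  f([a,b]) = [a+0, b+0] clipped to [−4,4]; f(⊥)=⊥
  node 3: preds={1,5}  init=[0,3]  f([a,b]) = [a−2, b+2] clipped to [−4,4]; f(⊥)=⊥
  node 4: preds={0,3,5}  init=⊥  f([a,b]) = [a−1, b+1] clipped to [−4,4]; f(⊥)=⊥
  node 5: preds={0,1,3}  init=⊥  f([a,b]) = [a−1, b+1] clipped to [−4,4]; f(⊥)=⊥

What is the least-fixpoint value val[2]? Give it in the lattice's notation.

[-4,4]

Trace (17 dequeues):
  [1] u=0 | in ⊥ | out [-2,3] | prev [1,3] | push {}
  [2] u=1 | in ⊥ | out ⊥ | ==
  [3] u=2 | in [0,3] | out [-4,3] | prev [-4,2] | push {}
  [4] u=3 | in ⊥ | out [0,3] | ==
  [5] u=4 | in [-2,3] | out [-3,4] | prev ⊥ | push {1}
  [6] u=5 | in [-2,3] | out [-3,4] | prev ⊥ | push {2,3,4}
  [7] u=1 | in [-3,4] | out [-3,4] | prev ⊥ | push {5}
  [8] u=2 | in [-3,4] | out [-4,4] | prev [-4,3] | push {}
  [9] u=3 | in [-3,4] | out [-4,4] | prev [0,3] | push {2}
  [10] u=4 | in [-4,4] | out [-4,4] | prev [-3,4] | push {1}
  [11] u=5 | in [-4,4] | out [-4,4] | prev [-3,4] | push {3,4}
  [12] u=2 | in [-4,4] | out [-4,4] | ==
  [13] u=1 | in [-4,4] | out [-4,4] | prev [-3,4] | push {2,5}
  [14] u=3 | in [-4,4] | out [-4,4] | ==
  [15] u=4 | in [-4,4] | out [-4,4] | ==
  [16] u=2 | in [-4,4] | out [-4,4] | ==
  [17] u=5 | in [-4,4] | out [-4,4] | ==

Converged values:
  [0] [-2,3]
  [1] [-4,4]
  [2] [-4,4]
  [3] [-4,4]
  [4] [-4,4]
  [5] [-4,4]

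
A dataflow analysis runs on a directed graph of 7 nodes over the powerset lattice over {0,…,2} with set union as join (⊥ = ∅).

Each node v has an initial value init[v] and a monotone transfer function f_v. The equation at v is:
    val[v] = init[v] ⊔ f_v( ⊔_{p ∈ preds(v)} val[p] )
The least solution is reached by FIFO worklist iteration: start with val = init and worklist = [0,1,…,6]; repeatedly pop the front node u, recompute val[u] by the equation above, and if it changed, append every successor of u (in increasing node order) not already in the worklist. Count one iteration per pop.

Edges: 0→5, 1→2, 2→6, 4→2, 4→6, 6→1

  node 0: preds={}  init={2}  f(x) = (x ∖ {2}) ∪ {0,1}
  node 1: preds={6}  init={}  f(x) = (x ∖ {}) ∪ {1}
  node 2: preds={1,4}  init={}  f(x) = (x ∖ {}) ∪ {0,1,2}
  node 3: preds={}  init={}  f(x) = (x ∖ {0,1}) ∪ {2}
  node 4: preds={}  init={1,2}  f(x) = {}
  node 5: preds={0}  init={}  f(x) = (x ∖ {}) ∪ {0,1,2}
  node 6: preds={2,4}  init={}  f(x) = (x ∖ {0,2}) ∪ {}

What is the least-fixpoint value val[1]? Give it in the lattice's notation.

{1}

Trace (8 dequeues):
  [1] u=0 | in {} | out {0,1,2} | prev {2} | push {}
  [2] u=1 | in {} | out {1} | prev {} | push {}
  [3] u=2 | in {1,2} | out {0,1,2} | prev {} | push {}
  [4] u=3 | in {} | out {2} | prev {} | push {}
  [5] u=4 | in {} | out {1,2} | ==
  [6] u=5 | in {0,1,2} | out {0,1,2} | prev {} | push {}
  [7] u=6 | in {0,1,2} | out {1} | prev {} | push {1}
  [8] u=1 | in {1} | out {1} | ==

Converged values:
  [0] {0,1,2}
  [1] {1}
  [2] {0,1,2}
  [3] {2}
  [4] {1,2}
  [5] {0,1,2}
  [6] {1}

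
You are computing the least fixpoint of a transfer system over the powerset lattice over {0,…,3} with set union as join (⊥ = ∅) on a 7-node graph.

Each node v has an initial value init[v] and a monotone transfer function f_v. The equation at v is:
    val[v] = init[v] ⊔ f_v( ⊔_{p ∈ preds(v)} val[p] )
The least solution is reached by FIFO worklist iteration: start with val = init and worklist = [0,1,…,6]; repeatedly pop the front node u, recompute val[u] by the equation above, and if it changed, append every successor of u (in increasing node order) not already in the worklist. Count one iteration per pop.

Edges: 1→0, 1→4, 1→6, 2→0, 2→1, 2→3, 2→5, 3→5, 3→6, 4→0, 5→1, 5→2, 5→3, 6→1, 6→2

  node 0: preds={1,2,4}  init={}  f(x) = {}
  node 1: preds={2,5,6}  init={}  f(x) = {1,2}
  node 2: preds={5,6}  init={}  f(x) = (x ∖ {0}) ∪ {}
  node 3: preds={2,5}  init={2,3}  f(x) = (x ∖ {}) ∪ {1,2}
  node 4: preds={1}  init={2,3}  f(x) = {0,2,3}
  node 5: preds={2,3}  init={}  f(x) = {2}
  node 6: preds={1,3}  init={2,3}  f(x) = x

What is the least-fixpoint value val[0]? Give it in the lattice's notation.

Iteration log — 14 steps:
  step 1. node 0  ⊔preds={2,3}  new={}  stable
  step 2. node 1  ⊔preds={2,3}  new={1,2}  old={}  +wl: 0
  step 3. node 2  ⊔preds={2,3}  new={2,3}  old={}  +wl: 1
  step 4. node 3  ⊔preds={2,3}  new={1,2,3}  old={2,3}  +wl: 
  step 5. node 4  ⊔preds={1,2}  new={0,2,3}  old={2,3}  +wl: 
  step 6. node 5  ⊔preds={1,2,3}  new={2}  old={}  +wl: 2,3
  step 7. node 6  ⊔preds={1,2,3}  new={1,2,3}  old={2,3}  +wl: 
  step 8. node 0  ⊔preds={0,1,2,3}  new={}  stable
  step 9. node 1  ⊔preds={1,2,3}  new={1,2}  stable
  step 10. node 2  ⊔preds={1,2,3}  new={1,2,3}  old={2,3}  +wl: 0,1,5
  step 11. node 3  ⊔preds={1,2,3}  new={1,2,3}  stable
  step 12. node 0  ⊔preds={0,1,2,3}  new={}  stable
  step 13. node 1  ⊔preds={1,2,3}  new={1,2}  stable
  step 14. node 5  ⊔preds={1,2,3}  new={2}  stable

Least fixpoint reached:
  node 0: {}
  node 1: {1,2}
  node 2: {1,2,3}
  node 3: {1,2,3}
  node 4: {0,2,3}
  node 5: {2}
  node 6: {1,2,3}

{}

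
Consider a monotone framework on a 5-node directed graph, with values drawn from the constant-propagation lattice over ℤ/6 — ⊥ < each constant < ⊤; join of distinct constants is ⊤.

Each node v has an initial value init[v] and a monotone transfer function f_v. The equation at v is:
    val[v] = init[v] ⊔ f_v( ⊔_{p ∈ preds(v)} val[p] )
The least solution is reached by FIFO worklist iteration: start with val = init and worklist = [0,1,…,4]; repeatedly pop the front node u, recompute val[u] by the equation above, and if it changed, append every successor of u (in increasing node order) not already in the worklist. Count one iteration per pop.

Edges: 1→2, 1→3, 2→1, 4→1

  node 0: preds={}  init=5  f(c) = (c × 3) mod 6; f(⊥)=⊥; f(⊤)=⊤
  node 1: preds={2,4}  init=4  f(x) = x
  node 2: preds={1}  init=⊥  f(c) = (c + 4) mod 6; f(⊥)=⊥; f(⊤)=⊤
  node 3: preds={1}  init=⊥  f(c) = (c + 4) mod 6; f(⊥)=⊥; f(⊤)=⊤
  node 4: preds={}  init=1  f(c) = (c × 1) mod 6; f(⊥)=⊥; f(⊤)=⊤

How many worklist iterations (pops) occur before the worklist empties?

6

Worklist (6 pops):
  #1 pop 0: in=⊥ → 5 (no change)
  #2 pop 1: in=1 → ⊤ (was 4); enqueue []
  #3 pop 2: in=⊤ → ⊤ (was ⊥); enqueue [1]
  #4 pop 3: in=⊤ → ⊤ (was ⊥); enqueue []
  #5 pop 4: in=⊥ → 1 (no change)
  #6 pop 1: in=⊤ → ⊤ (no change)

Fixpoint:
  val[0] = 5
  val[1] = ⊤
  val[2] = ⊤
  val[3] = ⊤
  val[4] = 1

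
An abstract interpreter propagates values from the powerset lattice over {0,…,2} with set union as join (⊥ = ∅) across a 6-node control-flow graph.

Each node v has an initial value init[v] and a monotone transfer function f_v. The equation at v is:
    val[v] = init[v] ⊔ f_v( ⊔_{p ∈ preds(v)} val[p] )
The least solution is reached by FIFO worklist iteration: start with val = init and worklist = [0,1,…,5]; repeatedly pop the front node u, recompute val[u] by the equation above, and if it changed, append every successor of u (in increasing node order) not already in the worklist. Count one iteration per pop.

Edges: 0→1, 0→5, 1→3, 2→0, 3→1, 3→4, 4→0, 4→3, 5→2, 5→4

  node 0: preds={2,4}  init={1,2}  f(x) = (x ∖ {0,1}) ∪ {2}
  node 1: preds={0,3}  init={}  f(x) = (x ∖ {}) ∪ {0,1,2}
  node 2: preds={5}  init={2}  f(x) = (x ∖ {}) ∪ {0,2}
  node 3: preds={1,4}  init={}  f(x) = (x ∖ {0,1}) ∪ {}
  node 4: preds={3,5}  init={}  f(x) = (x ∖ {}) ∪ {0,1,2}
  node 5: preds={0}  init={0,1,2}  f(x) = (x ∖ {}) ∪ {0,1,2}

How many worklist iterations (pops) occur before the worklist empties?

Worklist (9 pops):
  #1 pop 0: in={2} → {1,2} (no change)
  #2 pop 1: in={1,2} → {0,1,2} (was {}); enqueue []
  #3 pop 2: in={0,1,2} → {0,1,2} (was {2}); enqueue [0]
  #4 pop 3: in={0,1,2} → {2} (was {}); enqueue [1]
  #5 pop 4: in={0,1,2} → {0,1,2} (was {}); enqueue [3]
  #6 pop 5: in={1,2} → {0,1,2} (no change)
  #7 pop 0: in={0,1,2} → {1,2} (no change)
  #8 pop 1: in={1,2} → {0,1,2} (no change)
  #9 pop 3: in={0,1,2} → {2} (no change)

Fixpoint:
  val[0] = {1,2}
  val[1] = {0,1,2}
  val[2] = {0,1,2}
  val[3] = {2}
  val[4] = {0,1,2}
  val[5] = {0,1,2}

9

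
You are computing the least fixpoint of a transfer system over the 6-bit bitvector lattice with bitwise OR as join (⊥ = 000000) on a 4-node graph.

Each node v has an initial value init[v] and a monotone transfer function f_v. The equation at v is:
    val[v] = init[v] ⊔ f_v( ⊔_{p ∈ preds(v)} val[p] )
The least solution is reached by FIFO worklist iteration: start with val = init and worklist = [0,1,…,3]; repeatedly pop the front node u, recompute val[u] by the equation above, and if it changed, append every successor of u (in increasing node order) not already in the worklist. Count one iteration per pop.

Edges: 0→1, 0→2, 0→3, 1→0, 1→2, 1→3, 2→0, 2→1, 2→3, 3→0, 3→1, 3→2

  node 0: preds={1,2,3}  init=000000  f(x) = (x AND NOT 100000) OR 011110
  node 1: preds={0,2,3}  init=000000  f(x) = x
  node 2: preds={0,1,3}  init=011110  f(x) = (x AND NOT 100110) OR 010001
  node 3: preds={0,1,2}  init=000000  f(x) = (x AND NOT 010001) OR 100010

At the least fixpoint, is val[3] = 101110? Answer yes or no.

yes

Trace (9 dequeues):
  [1] u=0 | in 011110 | out 011110 | prev 000000 | push {}
  [2] u=1 | in 011110 | out 011110 | prev 000000 | push {0}
  [3] u=2 | in 011110 | out 011111 | prev 011110 | push {1}
  [4] u=3 | in 011111 | out 101110 | prev 000000 | push {2}
  [5] u=0 | in 111111 | out 011111 | prev 011110 | push {3}
  [6] u=1 | in 111111 | out 111111 | prev 011110 | push {0}
  [7] u=2 | in 111111 | out 011111 | ==
  [8] u=3 | in 111111 | out 101110 | ==
  [9] u=0 | in 111111 | out 011111 | ==

Converged values:
  [0] 011111
  [1] 111111
  [2] 011111
  [3] 101110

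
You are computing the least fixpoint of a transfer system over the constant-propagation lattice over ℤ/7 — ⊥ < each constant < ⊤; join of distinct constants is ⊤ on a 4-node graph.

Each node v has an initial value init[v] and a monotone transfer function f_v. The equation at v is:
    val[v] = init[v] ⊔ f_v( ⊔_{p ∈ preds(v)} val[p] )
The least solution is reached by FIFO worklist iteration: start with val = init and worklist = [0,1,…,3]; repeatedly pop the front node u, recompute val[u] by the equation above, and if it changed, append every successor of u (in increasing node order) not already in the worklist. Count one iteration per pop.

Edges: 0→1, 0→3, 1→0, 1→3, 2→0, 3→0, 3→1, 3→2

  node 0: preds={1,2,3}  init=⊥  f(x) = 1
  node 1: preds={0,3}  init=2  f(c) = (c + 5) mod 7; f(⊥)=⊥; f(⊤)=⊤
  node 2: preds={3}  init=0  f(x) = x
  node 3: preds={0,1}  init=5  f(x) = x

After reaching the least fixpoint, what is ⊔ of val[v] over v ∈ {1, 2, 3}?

Iteration log — 7 steps:
  step 1. node 0  ⊔preds=⊤  new=1  old=⊥  +wl: 
  step 2. node 1  ⊔preds=⊤  new=⊤  old=2  +wl: 0
  step 3. node 2  ⊔preds=5  new=⊤  old=0  +wl: 
  step 4. node 3  ⊔preds=⊤  new=⊤  old=5  +wl: 1,2
  step 5. node 0  ⊔preds=⊤  new=1  stable
  step 6. node 1  ⊔preds=⊤  new=⊤  stable
  step 7. node 2  ⊔preds=⊤  new=⊤  stable

Least fixpoint reached:
  node 0: 1
  node 1: ⊤
  node 2: ⊤
  node 3: ⊤

⊤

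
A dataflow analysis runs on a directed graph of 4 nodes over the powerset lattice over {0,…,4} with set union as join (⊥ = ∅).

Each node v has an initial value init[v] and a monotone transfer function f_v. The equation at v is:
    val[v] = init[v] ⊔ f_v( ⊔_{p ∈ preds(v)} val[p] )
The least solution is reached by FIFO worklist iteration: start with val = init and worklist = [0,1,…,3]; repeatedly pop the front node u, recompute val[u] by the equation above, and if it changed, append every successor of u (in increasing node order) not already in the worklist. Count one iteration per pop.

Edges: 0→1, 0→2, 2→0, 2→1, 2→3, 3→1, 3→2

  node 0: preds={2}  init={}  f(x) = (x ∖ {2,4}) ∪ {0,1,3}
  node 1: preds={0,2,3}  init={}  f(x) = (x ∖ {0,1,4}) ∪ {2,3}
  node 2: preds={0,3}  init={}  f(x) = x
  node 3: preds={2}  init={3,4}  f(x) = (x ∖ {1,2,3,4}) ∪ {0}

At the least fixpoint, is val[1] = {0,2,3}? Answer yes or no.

Trace (7 dequeues):
  [1] u=0 | in {} | out {0,1,3} | prev {} | push {}
  [2] u=1 | in {0,1,3,4} | out {2,3} | prev {} | push {}
  [3] u=2 | in {0,1,3,4} | out {0,1,3,4} | prev {} | push {0,1}
  [4] u=3 | in {0,1,3,4} | out {0,3,4} | prev {3,4} | push {2}
  [5] u=0 | in {0,1,3,4} | out {0,1,3} | ==
  [6] u=1 | in {0,1,3,4} | out {2,3} | ==
  [7] u=2 | in {0,1,3,4} | out {0,1,3,4} | ==

Converged values:
  [0] {0,1,3}
  [1] {2,3}
  [2] {0,1,3,4}
  [3] {0,3,4}

no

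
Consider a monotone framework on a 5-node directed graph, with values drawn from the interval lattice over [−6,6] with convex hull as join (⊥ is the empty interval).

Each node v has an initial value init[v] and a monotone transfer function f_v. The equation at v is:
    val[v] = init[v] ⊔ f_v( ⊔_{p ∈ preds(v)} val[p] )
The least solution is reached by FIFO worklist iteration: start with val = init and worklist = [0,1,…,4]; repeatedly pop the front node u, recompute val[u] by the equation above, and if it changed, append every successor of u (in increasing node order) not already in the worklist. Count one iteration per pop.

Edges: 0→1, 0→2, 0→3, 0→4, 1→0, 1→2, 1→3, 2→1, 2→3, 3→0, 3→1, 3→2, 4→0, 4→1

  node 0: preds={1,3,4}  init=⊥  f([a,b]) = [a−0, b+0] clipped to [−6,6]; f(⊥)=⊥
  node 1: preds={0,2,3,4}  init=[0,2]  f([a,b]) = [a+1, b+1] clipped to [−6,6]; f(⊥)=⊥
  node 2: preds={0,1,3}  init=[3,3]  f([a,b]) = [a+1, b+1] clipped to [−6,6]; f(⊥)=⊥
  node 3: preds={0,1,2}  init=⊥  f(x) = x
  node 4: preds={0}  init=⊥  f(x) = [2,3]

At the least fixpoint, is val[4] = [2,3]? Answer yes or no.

yes

Trace (15 dequeues):
  [1] u=0 | in [0,2] | out [0,2] | prev ⊥ | push {}
  [2] u=1 | in [0,3] | out [0,4] | prev [0,2] | push {0}
  [3] u=2 | in [0,4] | out [1,5] | prev [3,3] | push {1}
  [4] u=3 | in [0,5] | out [0,5] | prev ⊥ | push {2}
  [5] u=4 | in [0,2] | out [2,3] | prev ⊥ | push {}
  [6] u=0 | in [0,5] | out [0,5] | prev [0,2] | push {3,4}
  [7] u=1 | in [0,5] | out [0,6] | prev [0,4] | push {0}
  [8] u=2 | in [0,6] | out [1,6] | prev [1,5] | push {1}
  [9] u=3 | in [0,6] | out [0,6] | prev [0,5] | push {2}
  [10] u=4 | in [0,5] | out [2,3] | ==
  [11] u=0 | in [0,6] | out [0,6] | prev [0,5] | push {3,4}
  [12] u=1 | in [0,6] | out [0,6] | ==
  [13] u=2 | in [0,6] | out [1,6] | ==
  [14] u=3 | in [0,6] | out [0,6] | ==
  [15] u=4 | in [0,6] | out [2,3] | ==

Converged values:
  [0] [0,6]
  [1] [0,6]
  [2] [1,6]
  [3] [0,6]
  [4] [2,3]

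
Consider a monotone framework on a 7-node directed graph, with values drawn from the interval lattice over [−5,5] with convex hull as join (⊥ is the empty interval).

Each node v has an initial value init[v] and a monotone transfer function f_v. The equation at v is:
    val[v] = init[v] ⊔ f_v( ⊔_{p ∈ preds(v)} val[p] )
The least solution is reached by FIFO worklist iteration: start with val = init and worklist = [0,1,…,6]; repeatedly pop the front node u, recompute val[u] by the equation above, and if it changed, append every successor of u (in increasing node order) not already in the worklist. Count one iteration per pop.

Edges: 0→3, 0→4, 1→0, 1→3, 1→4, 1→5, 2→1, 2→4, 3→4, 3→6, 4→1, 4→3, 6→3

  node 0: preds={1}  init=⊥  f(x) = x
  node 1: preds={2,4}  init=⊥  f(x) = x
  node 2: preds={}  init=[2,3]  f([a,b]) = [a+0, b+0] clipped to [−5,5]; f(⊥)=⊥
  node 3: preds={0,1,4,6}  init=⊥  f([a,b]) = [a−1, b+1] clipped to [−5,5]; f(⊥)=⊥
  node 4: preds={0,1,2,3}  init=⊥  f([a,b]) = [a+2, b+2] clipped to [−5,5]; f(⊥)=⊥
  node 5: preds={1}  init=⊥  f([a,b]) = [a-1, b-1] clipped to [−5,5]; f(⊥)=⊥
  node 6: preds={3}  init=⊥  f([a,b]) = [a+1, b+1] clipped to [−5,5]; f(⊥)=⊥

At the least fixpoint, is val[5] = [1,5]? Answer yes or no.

Iteration log — 16 steps:
  step 1. node 0  ⊔preds=⊥  new=⊥  stable
  step 2. node 1  ⊔preds=[2,3]  new=[2,3]  old=⊥  +wl: 0
  step 3. node 2  ⊔preds=⊥  new=[2,3]  stable
  step 4. node 3  ⊔preds=[2,3]  new=[1,4]  old=⊥  +wl: 
  step 5. node 4  ⊔preds=[1,4]  new=[3,5]  old=⊥  +wl: 1,3
  step 6. node 5  ⊔preds=[2,3]  new=[1,2]  old=⊥  +wl: 
  step 7. node 6  ⊔preds=[1,4]  new=[2,5]  old=⊥  +wl: 
  step 8. node 0  ⊔preds=[2,3]  new=[2,3]  old=⊥  +wl: 4
  step 9. node 1  ⊔preds=[2,5]  new=[2,5]  old=[2,3]  +wl: 0,5
  step 10. node 3  ⊔preds=[2,5]  new=[1,5]  old=[1,4]  +wl: 6
  step 11. node 4  ⊔preds=[1,5]  new=[3,5]  stable
  step 12. node 0  ⊔preds=[2,5]  new=[2,5]  old=[2,3]  +wl: 3,4
  step 13. node 5  ⊔preds=[2,5]  new=[1,4]  old=[1,2]  +wl: 
  step 14. node 6  ⊔preds=[1,5]  new=[2,5]  stable
  step 15. node 3  ⊔preds=[2,5]  new=[1,5]  stable
  step 16. node 4  ⊔preds=[1,5]  new=[3,5]  stable

Least fixpoint reached:
  node 0: [2,5]
  node 1: [2,5]
  node 2: [2,3]
  node 3: [1,5]
  node 4: [3,5]
  node 5: [1,4]
  node 6: [2,5]

no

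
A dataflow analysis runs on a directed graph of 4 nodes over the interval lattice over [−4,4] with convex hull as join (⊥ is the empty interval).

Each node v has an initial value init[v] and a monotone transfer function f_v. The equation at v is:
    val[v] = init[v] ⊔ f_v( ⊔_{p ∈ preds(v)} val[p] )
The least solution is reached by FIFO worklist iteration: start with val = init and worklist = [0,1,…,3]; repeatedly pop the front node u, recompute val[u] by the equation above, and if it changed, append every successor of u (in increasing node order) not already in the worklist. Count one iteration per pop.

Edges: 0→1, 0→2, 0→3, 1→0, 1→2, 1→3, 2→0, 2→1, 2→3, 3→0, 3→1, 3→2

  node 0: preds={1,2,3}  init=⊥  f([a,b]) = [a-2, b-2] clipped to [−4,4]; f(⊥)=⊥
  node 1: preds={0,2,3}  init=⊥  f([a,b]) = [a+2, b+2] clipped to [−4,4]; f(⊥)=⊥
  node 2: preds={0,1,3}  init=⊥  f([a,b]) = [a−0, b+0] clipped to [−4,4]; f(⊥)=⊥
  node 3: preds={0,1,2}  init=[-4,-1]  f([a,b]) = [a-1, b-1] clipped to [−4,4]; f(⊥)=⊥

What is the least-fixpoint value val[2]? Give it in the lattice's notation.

[-4,4]

Iteration log — 16 steps:
  step 1. node 0  ⊔preds=[-4,-1]  new=[-4,-3]  old=⊥  +wl: 
  step 2. node 1  ⊔preds=[-4,-1]  new=[-2,1]  old=⊥  +wl: 0
  step 3. node 2  ⊔preds=[-4,1]  new=[-4,1]  old=⊥  +wl: 1
  step 4. node 3  ⊔preds=[-4,1]  new=[-4,0]  old=[-4,-1]  +wl: 2
  step 5. node 0  ⊔preds=[-4,1]  new=[-4,-1]  old=[-4,-3]  +wl: 3
  step 6. node 1  ⊔preds=[-4,1]  new=[-2,3]  old=[-2,1]  +wl: 0
  step 7. node 2  ⊔preds=[-4,3]  new=[-4,3]  old=[-4,1]  +wl: 1
  step 8. node 3  ⊔preds=[-4,3]  new=[-4,2]  old=[-4,0]  +wl: 2
  step 9. node 0  ⊔preds=[-4,3]  new=[-4,1]  old=[-4,-1]  +wl: 3
  step 10. node 1  ⊔preds=[-4,3]  new=[-2,4]  old=[-2,3]  +wl: 0
  step 11. node 2  ⊔preds=[-4,4]  new=[-4,4]  old=[-4,3]  +wl: 1
  step 12. node 3  ⊔preds=[-4,4]  new=[-4,3]  old=[-4,2]  +wl: 2
  step 13. node 0  ⊔preds=[-4,4]  new=[-4,2]  old=[-4,1]  +wl: 3
  step 14. node 1  ⊔preds=[-4,4]  new=[-2,4]  stable
  step 15. node 2  ⊔preds=[-4,4]  new=[-4,4]  stable
  step 16. node 3  ⊔preds=[-4,4]  new=[-4,3]  stable

Least fixpoint reached:
  node 0: [-4,2]
  node 1: [-2,4]
  node 2: [-4,4]
  node 3: [-4,3]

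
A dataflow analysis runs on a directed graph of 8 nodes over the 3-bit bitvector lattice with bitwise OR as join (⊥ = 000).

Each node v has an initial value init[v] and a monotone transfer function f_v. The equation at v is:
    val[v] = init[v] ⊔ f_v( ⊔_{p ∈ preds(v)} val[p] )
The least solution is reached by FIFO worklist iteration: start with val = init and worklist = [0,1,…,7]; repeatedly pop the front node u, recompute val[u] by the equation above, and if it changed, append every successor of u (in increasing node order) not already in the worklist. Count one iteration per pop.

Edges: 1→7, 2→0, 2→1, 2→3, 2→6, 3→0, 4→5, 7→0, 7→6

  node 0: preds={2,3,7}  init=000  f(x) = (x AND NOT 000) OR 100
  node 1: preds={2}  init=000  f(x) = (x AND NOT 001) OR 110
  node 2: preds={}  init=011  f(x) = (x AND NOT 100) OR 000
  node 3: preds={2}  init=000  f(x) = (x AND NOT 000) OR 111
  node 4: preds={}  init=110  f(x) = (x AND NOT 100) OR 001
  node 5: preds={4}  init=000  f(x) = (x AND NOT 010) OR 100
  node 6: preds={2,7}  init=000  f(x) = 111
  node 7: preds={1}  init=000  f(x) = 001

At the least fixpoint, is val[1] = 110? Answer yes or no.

Trace (10 dequeues):
  [1] u=0 | in 011 | out 111 | prev 000 | push {}
  [2] u=1 | in 011 | out 110 | prev 000 | push {}
  [3] u=2 | in 000 | out 011 | ==
  [4] u=3 | in 011 | out 111 | prev 000 | push {0}
  [5] u=4 | in 000 | out 111 | prev 110 | push {}
  [6] u=5 | in 111 | out 101 | prev 000 | push {}
  [7] u=6 | in 011 | out 111 | prev 000 | push {}
  [8] u=7 | in 110 | out 001 | prev 000 | push {6}
  [9] u=0 | in 111 | out 111 | ==
  [10] u=6 | in 011 | out 111 | ==

Converged values:
  [0] 111
  [1] 110
  [2] 011
  [3] 111
  [4] 111
  [5] 101
  [6] 111
  [7] 001

yes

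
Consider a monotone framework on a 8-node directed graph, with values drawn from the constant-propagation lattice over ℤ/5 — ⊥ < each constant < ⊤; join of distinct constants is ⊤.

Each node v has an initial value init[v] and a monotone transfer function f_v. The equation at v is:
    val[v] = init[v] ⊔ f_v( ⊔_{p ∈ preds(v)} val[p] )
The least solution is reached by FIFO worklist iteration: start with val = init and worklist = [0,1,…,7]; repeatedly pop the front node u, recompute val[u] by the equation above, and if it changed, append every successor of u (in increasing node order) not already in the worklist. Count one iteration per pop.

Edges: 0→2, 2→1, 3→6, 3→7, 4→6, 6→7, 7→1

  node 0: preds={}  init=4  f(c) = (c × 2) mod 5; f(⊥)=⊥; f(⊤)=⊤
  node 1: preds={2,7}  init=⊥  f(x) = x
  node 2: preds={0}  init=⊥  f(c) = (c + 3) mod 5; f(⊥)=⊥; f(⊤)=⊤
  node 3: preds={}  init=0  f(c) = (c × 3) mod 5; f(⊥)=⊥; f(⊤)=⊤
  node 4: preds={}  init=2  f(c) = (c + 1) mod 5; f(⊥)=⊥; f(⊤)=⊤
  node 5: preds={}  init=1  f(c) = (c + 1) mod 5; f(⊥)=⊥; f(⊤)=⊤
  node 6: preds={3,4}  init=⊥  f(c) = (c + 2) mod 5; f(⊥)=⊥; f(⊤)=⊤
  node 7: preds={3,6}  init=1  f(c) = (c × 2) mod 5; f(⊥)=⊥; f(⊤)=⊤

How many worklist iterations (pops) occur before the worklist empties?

9

Iteration log — 9 steps:
  step 1. node 0  ⊔preds=⊥  new=4  stable
  step 2. node 1  ⊔preds=1  new=1  old=⊥  +wl: 
  step 3. node 2  ⊔preds=4  new=2  old=⊥  +wl: 1
  step 4. node 3  ⊔preds=⊥  new=0  stable
  step 5. node 4  ⊔preds=⊥  new=2  stable
  step 6. node 5  ⊔preds=⊥  new=1  stable
  step 7. node 6  ⊔preds=⊤  new=⊤  old=⊥  +wl: 
  step 8. node 7  ⊔preds=⊤  new=⊤  old=1  +wl: 
  step 9. node 1  ⊔preds=⊤  new=⊤  old=1  +wl: 

Least fixpoint reached:
  node 0: 4
  node 1: ⊤
  node 2: 2
  node 3: 0
  node 4: 2
  node 5: 1
  node 6: ⊤
  node 7: ⊤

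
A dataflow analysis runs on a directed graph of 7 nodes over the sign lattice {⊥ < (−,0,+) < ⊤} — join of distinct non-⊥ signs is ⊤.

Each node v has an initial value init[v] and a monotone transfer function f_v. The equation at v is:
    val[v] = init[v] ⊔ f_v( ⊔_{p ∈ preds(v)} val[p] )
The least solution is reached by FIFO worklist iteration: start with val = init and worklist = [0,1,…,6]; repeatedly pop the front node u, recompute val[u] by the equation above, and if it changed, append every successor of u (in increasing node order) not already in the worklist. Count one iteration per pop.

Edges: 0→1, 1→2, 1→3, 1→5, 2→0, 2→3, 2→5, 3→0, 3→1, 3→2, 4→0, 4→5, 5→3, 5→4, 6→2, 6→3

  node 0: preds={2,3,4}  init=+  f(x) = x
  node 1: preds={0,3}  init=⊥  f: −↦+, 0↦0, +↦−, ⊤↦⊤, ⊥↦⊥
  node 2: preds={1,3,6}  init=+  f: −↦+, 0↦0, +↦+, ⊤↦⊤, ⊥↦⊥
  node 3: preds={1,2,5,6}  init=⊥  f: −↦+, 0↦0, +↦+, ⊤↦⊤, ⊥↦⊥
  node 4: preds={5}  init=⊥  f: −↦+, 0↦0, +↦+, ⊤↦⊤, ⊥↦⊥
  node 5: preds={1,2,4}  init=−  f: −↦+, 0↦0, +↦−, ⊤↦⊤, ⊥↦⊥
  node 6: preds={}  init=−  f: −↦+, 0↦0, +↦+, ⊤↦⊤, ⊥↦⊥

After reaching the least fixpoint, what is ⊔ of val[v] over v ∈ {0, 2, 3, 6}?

Worklist (14 pops):
  #1 pop 0: in=+ → + (no change)
  #2 pop 1: in=+ → − (was ⊥); enqueue []
  #3 pop 2: in=− → + (no change)
  #4 pop 3: in=⊤ → ⊤ (was ⊥); enqueue [0,1,2]
  #5 pop 4: in=− → + (was ⊥); enqueue []
  #6 pop 5: in=⊤ → ⊤ (was −); enqueue [3,4]
  #7 pop 6: in=⊥ → − (no change)
  #8 pop 0: in=⊤ → ⊤ (was +); enqueue []
  #9 pop 1: in=⊤ → ⊤ (was −); enqueue [5]
  #10 pop 2: in=⊤ → ⊤ (was +); enqueue [0]
  #11 pop 3: in=⊤ → ⊤ (no change)
  #12 pop 4: in=⊤ → ⊤ (was +); enqueue []
  #13 pop 5: in=⊤ → ⊤ (no change)
  #14 pop 0: in=⊤ → ⊤ (no change)

Fixpoint:
  val[0] = ⊤
  val[1] = ⊤
  val[2] = ⊤
  val[3] = ⊤
  val[4] = ⊤
  val[5] = ⊤
  val[6] = −

⊤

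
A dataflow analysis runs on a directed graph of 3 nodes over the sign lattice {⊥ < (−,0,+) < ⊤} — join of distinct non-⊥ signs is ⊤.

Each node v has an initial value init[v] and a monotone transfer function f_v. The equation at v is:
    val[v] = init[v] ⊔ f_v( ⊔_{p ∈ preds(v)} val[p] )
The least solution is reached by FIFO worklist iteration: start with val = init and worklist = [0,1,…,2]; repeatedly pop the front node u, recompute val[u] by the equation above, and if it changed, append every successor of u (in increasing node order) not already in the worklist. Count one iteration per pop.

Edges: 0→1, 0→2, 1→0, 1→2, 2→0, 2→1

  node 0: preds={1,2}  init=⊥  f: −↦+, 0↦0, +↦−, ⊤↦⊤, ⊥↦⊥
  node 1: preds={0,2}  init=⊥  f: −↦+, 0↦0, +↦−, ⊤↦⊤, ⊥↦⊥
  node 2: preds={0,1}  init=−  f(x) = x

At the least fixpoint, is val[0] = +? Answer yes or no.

Iteration log — 6 steps:
  step 1. node 0  ⊔preds=−  new=+  old=⊥  +wl: 
  step 2. node 1  ⊔preds=⊤  new=⊤  old=⊥  +wl: 0
  step 3. node 2  ⊔preds=⊤  new=⊤  old=−  +wl: 1
  step 4. node 0  ⊔preds=⊤  new=⊤  old=+  +wl: 2
  step 5. node 1  ⊔preds=⊤  new=⊤  stable
  step 6. node 2  ⊔preds=⊤  new=⊤  stable

Least fixpoint reached:
  node 0: ⊤
  node 1: ⊤
  node 2: ⊤

no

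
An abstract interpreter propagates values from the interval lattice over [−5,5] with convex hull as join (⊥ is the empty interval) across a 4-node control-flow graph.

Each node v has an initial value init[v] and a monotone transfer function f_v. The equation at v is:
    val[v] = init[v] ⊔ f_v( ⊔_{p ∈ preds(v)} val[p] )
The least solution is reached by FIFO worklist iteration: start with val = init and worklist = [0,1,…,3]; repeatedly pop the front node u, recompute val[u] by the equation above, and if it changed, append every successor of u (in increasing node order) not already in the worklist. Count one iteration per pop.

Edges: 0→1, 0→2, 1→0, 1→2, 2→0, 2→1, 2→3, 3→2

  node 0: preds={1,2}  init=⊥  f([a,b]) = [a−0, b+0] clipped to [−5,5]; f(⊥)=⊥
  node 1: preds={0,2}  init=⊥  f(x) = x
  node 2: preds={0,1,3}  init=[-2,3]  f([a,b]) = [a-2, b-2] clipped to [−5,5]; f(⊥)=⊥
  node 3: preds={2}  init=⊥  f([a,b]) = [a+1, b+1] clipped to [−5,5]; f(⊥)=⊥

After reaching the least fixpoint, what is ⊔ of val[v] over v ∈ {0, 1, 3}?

[-5,4]

Iteration log — 12 steps:
  step 1. node 0  ⊔preds=[-2,3]  new=[-2,3]  old=⊥  +wl: 
  step 2. node 1  ⊔preds=[-2,3]  new=[-2,3]  old=⊥  +wl: 0
  step 3. node 2  ⊔preds=[-2,3]  new=[-4,3]  old=[-2,3]  +wl: 1
  step 4. node 3  ⊔preds=[-4,3]  new=[-3,4]  old=⊥  +wl: 2
  step 5. node 0  ⊔preds=[-4,3]  new=[-4,3]  old=[-2,3]  +wl: 
  step 6. node 1  ⊔preds=[-4,3]  new=[-4,3]  old=[-2,3]  +wl: 0
  step 7. node 2  ⊔preds=[-4,4]  new=[-5,3]  old=[-4,3]  +wl: 1,3
  step 8. node 0  ⊔preds=[-5,3]  new=[-5,3]  old=[-4,3]  +wl: 2
  step 9. node 1  ⊔preds=[-5,3]  new=[-5,3]  old=[-4,3]  +wl: 0
  step 10. node 3  ⊔preds=[-5,3]  new=[-4,4]  old=[-3,4]  +wl: 
  step 11. node 2  ⊔preds=[-5,4]  new=[-5,3]  stable
  step 12. node 0  ⊔preds=[-5,3]  new=[-5,3]  stable

Least fixpoint reached:
  node 0: [-5,3]
  node 1: [-5,3]
  node 2: [-5,3]
  node 3: [-4,4]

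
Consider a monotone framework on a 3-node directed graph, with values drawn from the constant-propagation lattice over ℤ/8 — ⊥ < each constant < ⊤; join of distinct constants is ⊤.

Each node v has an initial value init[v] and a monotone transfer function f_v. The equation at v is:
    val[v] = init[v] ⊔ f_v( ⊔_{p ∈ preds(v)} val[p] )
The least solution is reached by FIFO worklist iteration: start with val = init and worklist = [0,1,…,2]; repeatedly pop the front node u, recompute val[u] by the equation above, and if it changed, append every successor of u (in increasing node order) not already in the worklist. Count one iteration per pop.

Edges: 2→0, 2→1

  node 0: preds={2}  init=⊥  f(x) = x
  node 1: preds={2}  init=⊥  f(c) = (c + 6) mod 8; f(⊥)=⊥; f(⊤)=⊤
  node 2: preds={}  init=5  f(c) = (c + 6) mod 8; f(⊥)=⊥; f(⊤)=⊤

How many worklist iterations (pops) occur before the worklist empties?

Iteration log — 3 steps:
  step 1. node 0  ⊔preds=5  new=5  old=⊥  +wl: 
  step 2. node 1  ⊔preds=5  new=3  old=⊥  +wl: 
  step 3. node 2  ⊔preds=⊥  new=5  stable

Least fixpoint reached:
  node 0: 5
  node 1: 3
  node 2: 5

3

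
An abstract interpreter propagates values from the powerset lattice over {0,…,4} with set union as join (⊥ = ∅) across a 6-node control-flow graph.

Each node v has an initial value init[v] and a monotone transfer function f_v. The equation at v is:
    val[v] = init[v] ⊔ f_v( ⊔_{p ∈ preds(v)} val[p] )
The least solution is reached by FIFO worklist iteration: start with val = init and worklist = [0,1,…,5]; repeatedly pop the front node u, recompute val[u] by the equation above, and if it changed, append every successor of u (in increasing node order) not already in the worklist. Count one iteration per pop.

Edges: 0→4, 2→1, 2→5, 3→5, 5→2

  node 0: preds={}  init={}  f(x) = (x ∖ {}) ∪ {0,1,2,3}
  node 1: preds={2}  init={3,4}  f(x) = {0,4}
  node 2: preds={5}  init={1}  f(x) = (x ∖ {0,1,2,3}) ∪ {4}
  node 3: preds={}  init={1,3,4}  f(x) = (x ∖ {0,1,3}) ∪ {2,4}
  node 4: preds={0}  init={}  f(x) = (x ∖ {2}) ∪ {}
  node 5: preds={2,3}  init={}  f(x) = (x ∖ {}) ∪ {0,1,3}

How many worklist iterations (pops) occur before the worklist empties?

Trace (8 dequeues):
  [1] u=0 | in {} | out {0,1,2,3} | prev {} | push {}
  [2] u=1 | in {1} | out {0,3,4} | prev {3,4} | push {}
  [3] u=2 | in {} | out {1,4} | prev {1} | push {1}
  [4] u=3 | in {} | out {1,2,3,4} | prev {1,3,4} | push {}
  [5] u=4 | in {0,1,2,3} | out {0,1,3} | prev {} | push {}
  [6] u=5 | in {1,2,3,4} | out {0,1,2,3,4} | prev {} | push {2}
  [7] u=1 | in {1,4} | out {0,3,4} | ==
  [8] u=2 | in {0,1,2,3,4} | out {1,4} | ==

Converged values:
  [0] {0,1,2,3}
  [1] {0,3,4}
  [2] {1,4}
  [3] {1,2,3,4}
  [4] {0,1,3}
  [5] {0,1,2,3,4}

8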